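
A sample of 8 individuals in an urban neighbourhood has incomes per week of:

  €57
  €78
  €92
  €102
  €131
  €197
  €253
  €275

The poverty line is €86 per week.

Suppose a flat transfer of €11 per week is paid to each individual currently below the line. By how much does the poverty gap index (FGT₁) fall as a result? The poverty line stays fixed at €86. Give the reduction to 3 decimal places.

Before: below the line — €57, €78; poverty gap index (FGT₁) = 0.05378.
After the €11 transfer: below the line — €68; poverty gap index (FGT₁) = 0.02616.
Reduction = 0.05378 − 0.02616 = 0.028.

0.028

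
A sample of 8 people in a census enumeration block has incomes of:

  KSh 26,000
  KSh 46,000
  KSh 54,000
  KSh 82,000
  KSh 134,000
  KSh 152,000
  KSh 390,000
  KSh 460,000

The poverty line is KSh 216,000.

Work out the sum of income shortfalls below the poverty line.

Below z: KSh 26,000, KSh 46,000, KSh 54,000, KSh 82,000, KSh 134,000, KSh 152,000 (q = 6 of N = 8).
Individual gaps: 216000−26000 = 190000; 216000−46000 = 170000; 216000−54000 = 162000; 216000−82000 = 134000; 216000−134000 = 82000; 216000−152000 = 64000.
Aggregate gap = KSh 802,000.

KSh 802,000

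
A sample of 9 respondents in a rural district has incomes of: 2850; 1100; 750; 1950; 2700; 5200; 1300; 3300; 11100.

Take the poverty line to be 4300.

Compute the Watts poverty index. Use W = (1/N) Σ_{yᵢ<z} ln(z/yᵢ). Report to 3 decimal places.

0.693

Poor units: 750, 1100, 1300, 1950, 2700, 2850, 3300 (q = 7 of N = 9).
ln(z/y) terms: ln(4300/750) = 1.7463; ln(4300/1100) = 1.3633; ln(4300/1300) = 1.1963; ln(4300/1950) = 0.7908; ln(4300/2700) = 0.4654; ln(4300/2850) = 0.4113; ln(4300/3300) = 0.2647.
W = 6.237990 / 9 = 0.693.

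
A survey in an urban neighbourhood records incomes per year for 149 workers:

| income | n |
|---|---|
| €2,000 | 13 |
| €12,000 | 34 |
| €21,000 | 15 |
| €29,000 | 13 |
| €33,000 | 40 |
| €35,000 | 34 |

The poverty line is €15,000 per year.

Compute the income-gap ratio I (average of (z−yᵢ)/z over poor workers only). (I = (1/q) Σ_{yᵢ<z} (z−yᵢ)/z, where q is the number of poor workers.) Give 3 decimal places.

Incomes under z: 13×€2,000, 34×€12,000 (q = 47 of N = 149).
Relative gaps: 0.8667 (×13), 0.2000 (×34); sum = 18.066667.
I averages over the q = 47 poor units only: 18.066667 / 47 = 0.384.

0.384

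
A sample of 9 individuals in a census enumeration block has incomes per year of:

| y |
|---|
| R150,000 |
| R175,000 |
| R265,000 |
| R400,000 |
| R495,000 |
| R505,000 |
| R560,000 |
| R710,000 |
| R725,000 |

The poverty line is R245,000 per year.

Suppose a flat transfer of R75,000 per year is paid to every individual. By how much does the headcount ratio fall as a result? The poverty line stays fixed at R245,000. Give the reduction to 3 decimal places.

0.111

Before: below the line — R150,000, R175,000; headcount ratio = 0.22222.
After the R75,000 transfer: below the line — R225,000; headcount ratio = 0.11111.
Reduction = 0.22222 − 0.11111 = 0.111.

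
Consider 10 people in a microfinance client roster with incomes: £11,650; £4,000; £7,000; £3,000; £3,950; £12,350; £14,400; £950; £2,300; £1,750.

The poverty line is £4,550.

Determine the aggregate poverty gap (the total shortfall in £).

£11,350

Below z: £950, £1,750, £2,300, £3,000, £3,950, £4,000 (q = 6 of N = 10).
Individual gaps: 4550−950 = 3600; 4550−1750 = 2800; 4550−2300 = 2250; 4550−3000 = 1550; 4550−3950 = 600; 4550−4000 = 550.
Aggregate gap = £11,350.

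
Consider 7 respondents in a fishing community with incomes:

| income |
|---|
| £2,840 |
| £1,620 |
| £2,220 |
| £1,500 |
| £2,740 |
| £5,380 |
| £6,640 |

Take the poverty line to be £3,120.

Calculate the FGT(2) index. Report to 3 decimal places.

0.087

Incomes under z: £1,500, £1,620, £2,220, £2,740, £2,840 (q = 5 of N = 7).
Relative gaps: (3120−1500)/3120 = 0.5192; (3120−1620)/3120 = 0.4808; (3120−2220)/3120 = 0.2885; (3120−2740)/3120 = 0.1218; (3120−2840)/3120 = 0.0897.
Squared: 0.2696; 0.2311; 0.0832; 0.0148; 0.0081.
Sum = 0.606838; P₂ = 0.606838 / 7 = 0.087.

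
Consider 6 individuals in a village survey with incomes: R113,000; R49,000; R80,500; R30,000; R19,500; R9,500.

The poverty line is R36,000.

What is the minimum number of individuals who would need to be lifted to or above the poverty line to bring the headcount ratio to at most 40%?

1

3 of the 6 individuals are poor, so H = 3/6 = 0.500.
A headcount ratio of at most 40% allows at most ⌊0.40 × 6⌋ = 2 poor individuals.
So at least 3 − 2 = 1 must be lifted.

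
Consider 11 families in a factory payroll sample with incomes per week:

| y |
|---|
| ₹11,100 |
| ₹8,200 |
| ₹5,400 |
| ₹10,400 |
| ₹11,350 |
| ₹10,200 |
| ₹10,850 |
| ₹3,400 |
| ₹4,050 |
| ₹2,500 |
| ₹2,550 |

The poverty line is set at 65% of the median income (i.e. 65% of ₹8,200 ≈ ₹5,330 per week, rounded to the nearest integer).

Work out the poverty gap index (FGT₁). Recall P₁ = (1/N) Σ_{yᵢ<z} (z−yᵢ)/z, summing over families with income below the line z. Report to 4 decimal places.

0.1504

Incomes under z: ₹2,500, ₹2,550, ₹3,400, ₹4,050 (q = 4 of N = 11).
Gap ratios (z−y)/z: (5330−2500)/5330 = 0.5310; (5330−2550)/5330 = 0.5216; (5330−3400)/5330 = 0.3621; (5330−4050)/5330 = 0.2402.
Σ = 1.654784. Dividing by the full population N = 11 gives P₁ = 0.1504.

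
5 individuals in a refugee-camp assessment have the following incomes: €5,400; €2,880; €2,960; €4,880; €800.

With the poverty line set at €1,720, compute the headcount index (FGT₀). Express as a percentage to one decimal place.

1 of the 5 individuals have income below €1,720.
H = 1/5 = 20.0%.

20.0%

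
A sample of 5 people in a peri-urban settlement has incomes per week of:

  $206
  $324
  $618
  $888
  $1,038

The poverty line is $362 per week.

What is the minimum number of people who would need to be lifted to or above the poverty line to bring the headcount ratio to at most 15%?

2

2 of the 5 people are poor, so H = 2/5 = 0.400.
A headcount ratio of at most 15% allows at most ⌊0.15 × 5⌋ = 0 poor people.
So at least 2 − 0 = 2 must be lifted.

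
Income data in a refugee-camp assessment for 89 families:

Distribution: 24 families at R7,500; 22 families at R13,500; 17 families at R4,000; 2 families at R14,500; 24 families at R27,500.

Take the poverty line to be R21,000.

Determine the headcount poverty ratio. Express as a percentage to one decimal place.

65 of the 89 families have income below R21,000.
H = 65/89 = 73.0%.

73.0%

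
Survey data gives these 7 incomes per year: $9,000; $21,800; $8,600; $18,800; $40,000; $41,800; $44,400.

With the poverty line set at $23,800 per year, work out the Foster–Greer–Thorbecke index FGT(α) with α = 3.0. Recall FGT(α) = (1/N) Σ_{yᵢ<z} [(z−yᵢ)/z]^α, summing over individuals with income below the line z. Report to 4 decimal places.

0.0730

Below z: $8,600, $9,000, $18,800, $21,800 (q = 4 of N = 7).
Relative gaps: (23800−8600)/23800 = 0.6387; (23800−9000)/23800 = 0.6218; (23800−18800)/23800 = 0.2101; (23800−21800)/23800 = 0.0840.
Raised to α = 3.0: 0.26050; 0.24047; 0.00927; 0.00059.
Sum = 0.510827; FGT(3.0) = 0.510827 / 7 = 0.0730.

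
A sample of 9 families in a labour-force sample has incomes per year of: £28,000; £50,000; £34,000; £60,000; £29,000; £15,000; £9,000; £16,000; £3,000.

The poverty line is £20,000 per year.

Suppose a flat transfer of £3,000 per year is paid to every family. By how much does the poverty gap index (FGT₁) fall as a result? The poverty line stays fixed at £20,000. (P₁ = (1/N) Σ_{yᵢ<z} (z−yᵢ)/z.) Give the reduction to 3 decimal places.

Before: below the line — £3,000, £9,000, £15,000, £16,000; poverty gap index (FGT₁) = 0.20556.
After the £3,000 transfer: below the line — £6,000, £12,000, £18,000, £19,000; poverty gap index (FGT₁) = 0.13889.
Reduction = 0.20556 − 0.13889 = 0.067.

0.067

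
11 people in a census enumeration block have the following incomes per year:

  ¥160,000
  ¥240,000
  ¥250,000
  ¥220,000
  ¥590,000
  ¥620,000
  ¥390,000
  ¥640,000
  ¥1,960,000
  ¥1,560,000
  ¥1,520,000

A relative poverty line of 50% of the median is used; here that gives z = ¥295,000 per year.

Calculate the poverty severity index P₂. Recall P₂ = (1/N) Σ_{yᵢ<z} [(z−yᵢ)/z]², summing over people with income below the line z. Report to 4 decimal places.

Below z: ¥160,000, ¥220,000, ¥240,000, ¥250,000 (q = 4 of N = 11).
Relative gaps: (295000−160000)/295000 = 0.4576; (295000−220000)/295000 = 0.2542; (295000−240000)/295000 = 0.1864; (295000−250000)/295000 = 0.1525.
Squared: 0.2094; 0.0646; 0.0348; 0.0233.
Sum = 0.332088; P₂ = 0.332088 / 11 = 0.0302.

0.0302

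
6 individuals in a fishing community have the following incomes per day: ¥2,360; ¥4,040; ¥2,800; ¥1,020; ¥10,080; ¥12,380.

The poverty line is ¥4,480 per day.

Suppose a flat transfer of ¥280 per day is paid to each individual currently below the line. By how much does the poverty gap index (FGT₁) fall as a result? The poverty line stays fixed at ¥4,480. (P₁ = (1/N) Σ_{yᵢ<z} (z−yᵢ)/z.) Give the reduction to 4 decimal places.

0.0417

Before: below the line — ¥1,020, ¥2,360, ¥2,800, ¥4,040; poverty gap index (FGT₁) = 0.286458.
After the ¥280 transfer: below the line — ¥1,300, ¥2,640, ¥3,080, ¥4,320; poverty gap index (FGT₁) = 0.244792.
Reduction = 0.286458 − 0.244792 = 0.0417.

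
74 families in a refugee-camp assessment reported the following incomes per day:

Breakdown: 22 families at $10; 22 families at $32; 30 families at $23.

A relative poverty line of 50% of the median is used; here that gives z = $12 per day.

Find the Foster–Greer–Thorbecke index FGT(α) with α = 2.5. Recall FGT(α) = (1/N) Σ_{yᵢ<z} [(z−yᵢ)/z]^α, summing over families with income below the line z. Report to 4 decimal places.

0.0034

Below the line: 22×$10 (q = 22 of N = 74).
Gap ratios (z−y)/z: (12−10)/12 = 0.1667 (×22).
Raised to α = 2.5: 0.01134 (×22).
Sum = 0.249485; FGT(2.5) = 0.249485 / 74 = 0.0034.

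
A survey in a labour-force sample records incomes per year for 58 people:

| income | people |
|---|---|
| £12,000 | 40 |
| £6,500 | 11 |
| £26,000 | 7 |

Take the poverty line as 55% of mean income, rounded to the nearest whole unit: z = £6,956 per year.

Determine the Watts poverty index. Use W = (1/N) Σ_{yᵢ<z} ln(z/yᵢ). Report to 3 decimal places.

0.013

Below the line: 11×£6,500 (q = 11 of N = 58).
ln(z/y) terms: ln(6956/6500) = 0.0678 (×11).
W = 0.745827 / 58 = 0.013.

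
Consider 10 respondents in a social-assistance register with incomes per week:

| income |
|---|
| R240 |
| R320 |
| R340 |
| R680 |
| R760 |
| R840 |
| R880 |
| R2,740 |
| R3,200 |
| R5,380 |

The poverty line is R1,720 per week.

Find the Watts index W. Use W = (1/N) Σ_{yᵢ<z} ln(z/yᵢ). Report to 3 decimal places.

0.840

Poor units: R240, R320, R340, R680, R760, R840, R880 (q = 7 of N = 10).
ln(z/y) terms: ln(1720/240) = 1.9694; ln(1720/320) = 1.6818; ln(1720/340) = 1.6211; ln(1720/680) = 0.9280; ln(1720/760) = 0.8168; ln(1720/840) = 0.7167; ln(1720/880) = 0.6702.
W = 8.403916 / 10 = 0.840.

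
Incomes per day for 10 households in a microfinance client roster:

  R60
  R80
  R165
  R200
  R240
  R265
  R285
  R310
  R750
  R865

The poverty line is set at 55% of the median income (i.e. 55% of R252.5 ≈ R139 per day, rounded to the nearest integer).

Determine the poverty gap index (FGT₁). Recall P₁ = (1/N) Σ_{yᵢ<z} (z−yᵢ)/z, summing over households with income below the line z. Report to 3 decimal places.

Below the line: R60, R80 (q = 2 of N = 10).
Normalized shortfalls: (139−60)/139 = 0.5683; (139−80)/139 = 0.4245.
Sum of shortfalls = 0.992806; P₁ averages over all N: 0.992806 / 10 = 0.099.

0.099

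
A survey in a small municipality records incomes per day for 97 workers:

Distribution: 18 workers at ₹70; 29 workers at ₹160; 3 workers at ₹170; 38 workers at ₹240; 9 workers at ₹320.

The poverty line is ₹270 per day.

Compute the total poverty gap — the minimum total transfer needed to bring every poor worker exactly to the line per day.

₹8,230

Below the line: 18×₹70, 29×₹160, 3×₹170, 38×₹240 (q = 88 of N = 97).
Individual gaps: 18×(270−70) = 3600; 29×(270−160) = 3190; 3×(270−170) = 300; 38×(270−240) = 1140.
Aggregate gap = ₹8,230.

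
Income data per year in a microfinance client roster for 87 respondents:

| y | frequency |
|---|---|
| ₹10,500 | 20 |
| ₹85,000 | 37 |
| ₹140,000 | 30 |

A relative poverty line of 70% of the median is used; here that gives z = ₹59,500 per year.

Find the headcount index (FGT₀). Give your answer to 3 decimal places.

0.230

20 of the 87 respondents have income below ₹59,500.
H = 20/87 = 0.230.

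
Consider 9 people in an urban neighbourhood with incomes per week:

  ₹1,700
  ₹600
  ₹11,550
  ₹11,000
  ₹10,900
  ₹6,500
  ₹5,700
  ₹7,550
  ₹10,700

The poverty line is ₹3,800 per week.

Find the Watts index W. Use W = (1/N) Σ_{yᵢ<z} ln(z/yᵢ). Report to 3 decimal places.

Below the line: ₹600, ₹1,700 (q = 2 of N = 9).
Log shortfalls: ln(3800/600) = 1.8458; ln(3800/1700) = 0.8044.
W = 2.650200 / 9 = 0.294.

0.294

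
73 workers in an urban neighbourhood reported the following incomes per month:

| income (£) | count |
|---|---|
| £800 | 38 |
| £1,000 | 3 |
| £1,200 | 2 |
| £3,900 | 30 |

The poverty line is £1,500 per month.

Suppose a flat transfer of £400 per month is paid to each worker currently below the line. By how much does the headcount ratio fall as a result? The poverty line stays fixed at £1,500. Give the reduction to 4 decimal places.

0.0274

Before: below the line — 38×£800, 3×£1,000, 2×£1,200; headcount ratio = 0.589041.
After the £400 transfer: below the line — 38×£1,200, 3×£1,400; headcount ratio = 0.561644.
Reduction = 0.589041 − 0.561644 = 0.0274.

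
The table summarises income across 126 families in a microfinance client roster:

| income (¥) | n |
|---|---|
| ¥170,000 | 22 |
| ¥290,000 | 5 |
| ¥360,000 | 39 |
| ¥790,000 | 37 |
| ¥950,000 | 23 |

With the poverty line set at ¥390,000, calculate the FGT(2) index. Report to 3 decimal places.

Incomes under z: 22×¥170,000, 5×¥290,000, 39×¥360,000 (q = 66 of N = 126).
Relative gaps: (390000−170000)/390000 = 0.5641 (×22); (390000−290000)/390000 = 0.2564 (×5); (390000−360000)/390000 = 0.0769 (×39).
Squared: 0.3182 (×22); 0.0657 (×5); 0.0059 (×39).
Sum = 7.560158; P₂ = 7.560158 / 126 = 0.060.

0.060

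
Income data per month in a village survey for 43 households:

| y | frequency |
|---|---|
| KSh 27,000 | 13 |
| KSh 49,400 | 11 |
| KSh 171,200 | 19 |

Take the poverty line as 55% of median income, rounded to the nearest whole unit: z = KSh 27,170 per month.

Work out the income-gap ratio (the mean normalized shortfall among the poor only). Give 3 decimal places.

Poor units: 13×KSh 27,000 (q = 13 of N = 43).
Shortfall ratios (z−y)/z: 0.0063 (×13); sum = 0.081340.
I averages over the q = 13 poor units only: 0.081340 / 13 = 0.006.

0.006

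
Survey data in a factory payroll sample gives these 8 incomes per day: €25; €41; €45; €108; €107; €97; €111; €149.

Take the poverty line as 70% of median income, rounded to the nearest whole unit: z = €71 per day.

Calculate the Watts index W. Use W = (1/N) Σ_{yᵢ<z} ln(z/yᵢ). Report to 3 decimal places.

0.256

Poor units: €25, €41, €45 (q = 3 of N = 8).
Log shortfalls: ln(71/25) = 1.0438; ln(71/41) = 0.5491; ln(71/45) = 0.4560.
W = 2.048929 / 8 = 0.256.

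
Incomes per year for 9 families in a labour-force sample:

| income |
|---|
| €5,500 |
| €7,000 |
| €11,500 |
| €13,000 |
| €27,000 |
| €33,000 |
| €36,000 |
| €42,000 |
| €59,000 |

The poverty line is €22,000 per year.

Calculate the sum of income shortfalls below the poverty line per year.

Poor units: €5,500, €7,000, €11,500, €13,000 (q = 4 of N = 9).
Individual gaps: 22000−5500 = 16500; 22000−7000 = 15000; 22000−11500 = 10500; 22000−13000 = 9000.
Aggregate gap = €51,000.

€51,000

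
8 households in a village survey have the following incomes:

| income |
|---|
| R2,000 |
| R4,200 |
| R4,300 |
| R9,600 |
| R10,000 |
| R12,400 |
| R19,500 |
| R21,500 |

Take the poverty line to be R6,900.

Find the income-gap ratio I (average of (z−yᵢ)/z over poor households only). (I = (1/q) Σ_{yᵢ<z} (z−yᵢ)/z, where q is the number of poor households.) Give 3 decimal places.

Incomes under z: R2,000, R4,200, R4,300 (q = 3 of N = 8).
Shortfall ratios (z−y)/z: 0.7101, 0.3913, 0.3768; sum = 1.478261.
I averages over the q = 3 poor units only: 1.478261 / 3 = 0.493.

0.493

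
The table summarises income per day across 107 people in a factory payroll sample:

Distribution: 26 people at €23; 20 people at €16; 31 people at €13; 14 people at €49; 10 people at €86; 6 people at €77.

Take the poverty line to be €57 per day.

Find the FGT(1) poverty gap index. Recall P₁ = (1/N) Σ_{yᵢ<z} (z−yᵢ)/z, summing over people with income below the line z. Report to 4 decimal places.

Below z: 31×€13, 20×€16, 26×€23, 14×€49 (q = 91 of N = 107).
Normalized shortfalls: (57−13)/57 = 0.7719 (×31); (57−16)/57 = 0.7193 (×20); (57−23)/57 = 0.5965 (×26); (57−49)/57 = 0.1404 (×14).
Σ = 55.789474. Dividing by the full population N = 107 gives P₁ = 0.5214.

0.5214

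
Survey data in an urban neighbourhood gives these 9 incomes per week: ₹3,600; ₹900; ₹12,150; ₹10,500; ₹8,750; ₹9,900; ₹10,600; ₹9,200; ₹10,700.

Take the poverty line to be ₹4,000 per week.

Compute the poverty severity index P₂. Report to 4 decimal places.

Poor units: ₹900, ₹3,600 (q = 2 of N = 9).
Gap ratios (z−y)/z: (4000−900)/4000 = 0.7750; (4000−3600)/4000 = 0.1000.
Squared: 0.6006; 0.0100.
Sum = 0.610625; P₂ = 0.610625 / 9 = 0.0678.

0.0678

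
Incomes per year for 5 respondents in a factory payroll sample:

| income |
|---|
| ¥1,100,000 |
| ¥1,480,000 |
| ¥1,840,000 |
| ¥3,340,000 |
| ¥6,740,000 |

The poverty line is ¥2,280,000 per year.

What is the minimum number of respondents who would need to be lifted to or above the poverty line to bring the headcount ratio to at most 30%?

2

3 of the 5 respondents are poor, so H = 3/5 = 0.600.
A headcount ratio of at most 30% allows at most ⌊0.30 × 5⌋ = 1 poor respondents.
So at least 3 − 1 = 2 must be lifted.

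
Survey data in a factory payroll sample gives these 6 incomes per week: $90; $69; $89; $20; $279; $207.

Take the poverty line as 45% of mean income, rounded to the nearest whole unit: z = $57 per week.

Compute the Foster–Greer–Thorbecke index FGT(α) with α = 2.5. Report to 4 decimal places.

0.0566

Incomes under z: $20 (q = 1 of N = 6).
Normalized shortfalls: (57−20)/57 = 0.6491.
Raised to α = 2.5: 0.33948.
Sum = 0.339482; FGT(2.5) = 0.339482 / 6 = 0.0566.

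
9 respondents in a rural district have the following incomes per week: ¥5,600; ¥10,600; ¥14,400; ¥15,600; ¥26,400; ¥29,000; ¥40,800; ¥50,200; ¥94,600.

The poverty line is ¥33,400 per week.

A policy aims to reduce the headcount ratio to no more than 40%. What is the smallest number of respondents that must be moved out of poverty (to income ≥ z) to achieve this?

6 of the 9 respondents are poor, so H = 6/9 = 0.667.
A headcount ratio of at most 40% allows at most ⌊0.40 × 9⌋ = 3 poor respondents.
So at least 6 − 3 = 3 must be lifted.

3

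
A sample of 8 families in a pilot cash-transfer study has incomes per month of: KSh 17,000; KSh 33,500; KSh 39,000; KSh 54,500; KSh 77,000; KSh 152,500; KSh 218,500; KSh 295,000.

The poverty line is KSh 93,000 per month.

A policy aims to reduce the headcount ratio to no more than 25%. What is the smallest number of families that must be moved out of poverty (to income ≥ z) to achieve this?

3

5 of the 8 families are poor, so H = 5/8 = 0.625.
A headcount ratio of at most 25% allows at most ⌊0.25 × 8⌋ = 2 poor families.
So at least 5 − 2 = 3 must be lifted.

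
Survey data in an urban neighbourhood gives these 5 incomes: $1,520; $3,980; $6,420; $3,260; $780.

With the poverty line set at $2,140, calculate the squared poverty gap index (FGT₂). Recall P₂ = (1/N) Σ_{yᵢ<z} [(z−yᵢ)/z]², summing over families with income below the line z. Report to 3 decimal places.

Below z: $780, $1,520 (q = 2 of N = 5).
Shortfall ratios: (2140−780)/2140 = 0.6355; (2140−1520)/2140 = 0.2897.
Squared: 0.4039; 0.0839.
Sum = 0.487816; P₂ = 0.487816 / 5 = 0.098.

0.098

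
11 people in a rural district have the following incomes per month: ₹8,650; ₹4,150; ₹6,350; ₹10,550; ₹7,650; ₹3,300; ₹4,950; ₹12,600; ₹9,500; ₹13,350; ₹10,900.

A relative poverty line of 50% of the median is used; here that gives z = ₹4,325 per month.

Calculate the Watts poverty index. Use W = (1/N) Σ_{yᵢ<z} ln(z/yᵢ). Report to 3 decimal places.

Below the line: ₹3,300, ₹4,150 (q = 2 of N = 11).
ln(z/y) terms: ln(4325/3300) = 0.2705; ln(4325/4150) = 0.0413.
W = 0.311793 / 11 = 0.028.

0.028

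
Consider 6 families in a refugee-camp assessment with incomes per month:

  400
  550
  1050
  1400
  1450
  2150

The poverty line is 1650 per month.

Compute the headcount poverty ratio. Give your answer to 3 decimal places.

0.833

5 of the 6 families have income below 1650.
H = 5/6 = 0.833.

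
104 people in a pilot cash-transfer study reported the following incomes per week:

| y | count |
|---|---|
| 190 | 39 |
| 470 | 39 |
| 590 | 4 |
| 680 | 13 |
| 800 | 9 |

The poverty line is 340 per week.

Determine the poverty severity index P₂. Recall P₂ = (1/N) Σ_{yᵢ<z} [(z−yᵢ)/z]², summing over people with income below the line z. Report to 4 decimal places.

Below the line: 39×190 (q = 39 of N = 104).
Shortfall ratios: (340−190)/340 = 0.4412 (×39).
Squared: 0.1946 (×39).
Sum = 7.590830; P₂ = 7.590830 / 104 = 0.0730.

0.0730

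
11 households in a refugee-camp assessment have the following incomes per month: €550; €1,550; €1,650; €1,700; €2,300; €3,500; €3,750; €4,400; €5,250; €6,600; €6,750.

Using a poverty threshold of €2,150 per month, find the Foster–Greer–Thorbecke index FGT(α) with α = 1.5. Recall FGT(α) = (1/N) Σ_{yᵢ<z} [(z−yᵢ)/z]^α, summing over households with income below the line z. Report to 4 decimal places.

Incomes under z: €550, €1,550, €1,650, €1,700 (q = 4 of N = 11).
Relative gaps: (2150−550)/2150 = 0.7442; (2150−1550)/2150 = 0.2791; (2150−1650)/2150 = 0.2326; (2150−1700)/2150 = 0.2093.
Raised to α = 1.5: 0.64198; 0.14742; 0.11215; 0.09575.
Sum = 0.997310; FGT(1.5) = 0.997310 / 11 = 0.0907.

0.0907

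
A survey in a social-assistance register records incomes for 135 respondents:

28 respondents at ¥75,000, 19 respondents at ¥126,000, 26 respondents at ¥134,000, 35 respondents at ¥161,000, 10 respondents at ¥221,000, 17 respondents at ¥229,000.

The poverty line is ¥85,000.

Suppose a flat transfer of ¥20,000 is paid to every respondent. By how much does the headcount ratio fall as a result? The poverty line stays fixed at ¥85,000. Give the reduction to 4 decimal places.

Before: below the line — 28×¥75,000; headcount ratio = 0.207407.
After the ¥20,000 transfer: below the line — none; headcount ratio = 0.000000.
Reduction = 0.207407 − 0.000000 = 0.2074.

0.2074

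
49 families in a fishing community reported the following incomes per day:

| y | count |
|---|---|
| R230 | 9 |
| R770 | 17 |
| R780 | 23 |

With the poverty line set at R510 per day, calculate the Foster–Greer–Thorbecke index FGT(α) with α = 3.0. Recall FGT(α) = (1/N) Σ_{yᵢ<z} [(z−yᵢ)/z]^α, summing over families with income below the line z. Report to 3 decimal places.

Incomes under z: 9×R230 (q = 9 of N = 49).
Normalized shortfalls: (510−230)/510 = 0.5490 (×9).
Raised to α = 3.0: 0.16549 (×9).
Sum = 1.489382; FGT(3.0) = 1.489382 / 49 = 0.030.

0.030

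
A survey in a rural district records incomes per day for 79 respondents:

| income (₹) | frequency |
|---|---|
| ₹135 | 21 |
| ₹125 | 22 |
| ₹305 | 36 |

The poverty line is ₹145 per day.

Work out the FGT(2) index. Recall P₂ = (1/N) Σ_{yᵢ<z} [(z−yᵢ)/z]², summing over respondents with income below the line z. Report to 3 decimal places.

0.007

Incomes under z: 22×₹125, 21×₹135 (q = 43 of N = 79).
Normalized shortfalls: (145−125)/145 = 0.1379 (×22); (145−135)/145 = 0.0690 (×21).
Squared: 0.0190 (×22); 0.0048 (×21).
Sum = 0.518430; P₂ = 0.518430 / 79 = 0.007.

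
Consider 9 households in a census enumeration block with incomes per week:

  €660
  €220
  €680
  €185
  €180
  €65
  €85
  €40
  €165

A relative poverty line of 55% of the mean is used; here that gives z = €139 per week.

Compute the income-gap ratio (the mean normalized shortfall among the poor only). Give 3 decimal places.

Poor units: €40, €65, €85 (q = 3 of N = 9).
Shortfall ratios (z−y)/z: 0.7122, 0.5324, 0.3885; sum = 1.633094.
I averages over the q = 3 poor units only: 1.633094 / 3 = 0.544.

0.544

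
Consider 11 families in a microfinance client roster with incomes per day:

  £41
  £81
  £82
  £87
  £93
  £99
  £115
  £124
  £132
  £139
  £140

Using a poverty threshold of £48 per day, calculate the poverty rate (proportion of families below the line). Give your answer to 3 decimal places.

0.091

1 of the 11 families have income below £48.
H = 1/11 = 0.091.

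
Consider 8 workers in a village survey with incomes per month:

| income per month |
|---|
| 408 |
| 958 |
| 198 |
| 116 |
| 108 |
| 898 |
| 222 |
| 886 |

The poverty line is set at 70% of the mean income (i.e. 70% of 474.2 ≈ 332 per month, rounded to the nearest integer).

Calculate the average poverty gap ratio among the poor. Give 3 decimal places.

Below the line: 108, 116, 198, 222 (q = 4 of N = 8).
Shortfall ratios (z−y)/z: 0.6747, 0.6506, 0.4036, 0.3313; sum = 2.060241.
The income-gap ratio divides by q (the poor only): 2.060241 / 4 = 0.515.

0.515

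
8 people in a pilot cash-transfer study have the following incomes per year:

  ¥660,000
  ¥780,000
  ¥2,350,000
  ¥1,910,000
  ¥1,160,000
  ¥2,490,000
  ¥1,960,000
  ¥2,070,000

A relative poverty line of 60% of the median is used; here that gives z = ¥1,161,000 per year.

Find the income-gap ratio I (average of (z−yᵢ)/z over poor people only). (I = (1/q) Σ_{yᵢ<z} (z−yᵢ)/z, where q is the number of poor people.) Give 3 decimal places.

0.254

Below the line: ¥660,000, ¥780,000, ¥1,160,000 (q = 3 of N = 8).
Shortfall ratios (z−y)/z: 0.4315, 0.3282, 0.0009; sum = 0.760551.
I averages over the q = 3 poor units only: 0.760551 / 3 = 0.254.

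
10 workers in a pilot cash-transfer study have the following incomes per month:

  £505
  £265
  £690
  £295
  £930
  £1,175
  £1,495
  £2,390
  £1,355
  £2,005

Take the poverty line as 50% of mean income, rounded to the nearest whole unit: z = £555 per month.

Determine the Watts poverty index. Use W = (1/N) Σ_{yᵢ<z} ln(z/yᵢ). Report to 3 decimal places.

0.147

Poor units: £265, £295, £505 (q = 3 of N = 10).
Log gaps: ln(555/265) = 0.7392; ln(555/295) = 0.6320; ln(555/505) = 0.0944.
W = 1.465641 / 10 = 0.147.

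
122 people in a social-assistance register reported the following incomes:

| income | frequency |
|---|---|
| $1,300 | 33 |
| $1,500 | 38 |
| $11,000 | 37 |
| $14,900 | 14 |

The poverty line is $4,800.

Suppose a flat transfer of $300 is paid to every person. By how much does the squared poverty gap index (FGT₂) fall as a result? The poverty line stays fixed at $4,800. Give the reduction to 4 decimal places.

0.0491

Before: below the line — 33×$1,300, 38×$1,500; squared poverty gap index (FGT₂) = 0.291037.
After the $300 transfer: below the line — 33×$1,600, 38×$1,800; squared poverty gap index (FGT₂) = 0.241889.
Reduction = 0.291037 − 0.241889 = 0.0491.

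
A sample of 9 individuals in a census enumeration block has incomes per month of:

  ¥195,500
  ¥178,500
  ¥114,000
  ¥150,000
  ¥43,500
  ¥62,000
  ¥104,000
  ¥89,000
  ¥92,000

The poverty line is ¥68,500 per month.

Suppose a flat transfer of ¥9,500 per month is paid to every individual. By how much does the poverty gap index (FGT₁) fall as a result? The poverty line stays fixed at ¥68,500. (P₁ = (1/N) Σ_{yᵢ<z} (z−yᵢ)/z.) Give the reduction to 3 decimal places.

0.026

Before: below the line — ¥43,500, ¥62,000; poverty gap index (FGT₁) = 0.05109.
After the ¥9,500 transfer: below the line — ¥53,000; poverty gap index (FGT₁) = 0.02514.
Reduction = 0.05109 − 0.02514 = 0.026.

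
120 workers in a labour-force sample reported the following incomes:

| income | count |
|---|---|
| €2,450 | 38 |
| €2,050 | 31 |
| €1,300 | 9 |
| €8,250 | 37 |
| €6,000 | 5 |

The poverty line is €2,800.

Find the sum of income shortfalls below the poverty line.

Below the line: 9×€1,300, 31×€2,050, 38×€2,450 (q = 78 of N = 120).
Individual gaps: 9×(2800−1300) = 13500; 31×(2800−2050) = 23250; 38×(2800−2450) = 13300.
Aggregate gap = €50,050.

€50,050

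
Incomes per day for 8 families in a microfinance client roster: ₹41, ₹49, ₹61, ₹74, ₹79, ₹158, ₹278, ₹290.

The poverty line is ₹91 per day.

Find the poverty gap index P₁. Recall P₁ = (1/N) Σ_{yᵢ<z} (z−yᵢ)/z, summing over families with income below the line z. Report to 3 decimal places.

Incomes under z: ₹41, ₹49, ₹61, ₹74, ₹79 (q = 5 of N = 8).
Gap ratios (z−y)/z: (91−41)/91 = 0.5495; (91−49)/91 = 0.4615; (91−61)/91 = 0.3297; (91−74)/91 = 0.1868; (91−79)/91 = 0.1319.
Sum of shortfalls = 1.659341; P₁ averages over all N: 1.659341 / 8 = 0.207.

0.207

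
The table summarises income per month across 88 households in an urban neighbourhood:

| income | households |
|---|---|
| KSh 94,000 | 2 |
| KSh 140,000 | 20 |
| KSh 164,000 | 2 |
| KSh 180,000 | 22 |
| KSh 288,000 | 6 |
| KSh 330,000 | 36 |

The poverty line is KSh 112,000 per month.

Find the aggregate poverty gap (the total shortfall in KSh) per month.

KSh 36,000

Incomes under z: 2×KSh 94,000 (q = 2 of N = 88).
Individual gaps: 2×(112000−94000) = 36000.
Aggregate gap = KSh 36,000.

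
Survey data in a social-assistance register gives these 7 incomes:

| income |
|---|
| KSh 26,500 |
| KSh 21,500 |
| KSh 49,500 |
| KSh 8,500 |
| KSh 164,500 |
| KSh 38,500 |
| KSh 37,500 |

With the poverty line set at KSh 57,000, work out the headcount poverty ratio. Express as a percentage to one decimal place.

6 of the 7 households have income below KSh 57,000.
H = 6/7 = 85.7%.

85.7%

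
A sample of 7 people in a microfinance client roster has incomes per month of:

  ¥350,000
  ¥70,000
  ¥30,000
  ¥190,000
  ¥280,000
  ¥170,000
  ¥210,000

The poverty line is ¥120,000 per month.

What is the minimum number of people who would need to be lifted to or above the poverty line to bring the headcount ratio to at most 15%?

Currently q = 2 of N = 7 are below the line (H = 0.286).
A headcount ratio of at most 15% allows at most ⌊0.15 × 7⌋ = 1 poor people.
So at least 2 − 1 = 1 must be lifted.

1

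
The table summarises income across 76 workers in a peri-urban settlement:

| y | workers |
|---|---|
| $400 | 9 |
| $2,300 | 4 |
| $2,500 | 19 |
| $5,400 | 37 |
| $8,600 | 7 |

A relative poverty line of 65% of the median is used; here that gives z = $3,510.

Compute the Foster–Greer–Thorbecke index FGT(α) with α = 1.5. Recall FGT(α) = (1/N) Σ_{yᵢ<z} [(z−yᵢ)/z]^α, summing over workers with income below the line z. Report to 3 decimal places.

0.148

Poor units: 9×$400, 4×$2,300, 19×$2,500 (q = 32 of N = 76).
Relative gaps: (3510−400)/3510 = 0.8860 (×9); (3510−2300)/3510 = 0.3447 (×4); (3510−2500)/3510 = 0.2877 (×19).
Raised to α = 1.5: 0.83403 (×9); 0.20240 (×4); 0.15436 (×19).
Sum = 11.248602; FGT(1.5) = 11.248602 / 76 = 0.148.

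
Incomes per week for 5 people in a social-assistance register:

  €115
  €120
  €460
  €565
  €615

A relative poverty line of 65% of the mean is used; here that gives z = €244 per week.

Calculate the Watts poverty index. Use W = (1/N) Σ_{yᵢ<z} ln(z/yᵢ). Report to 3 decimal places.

0.292

Poor units: €115, €120 (q = 2 of N = 5).
Log shortfalls: ln(244/115) = 0.7522; ln(244/120) = 0.7097.
W = 1.461913 / 5 = 0.292.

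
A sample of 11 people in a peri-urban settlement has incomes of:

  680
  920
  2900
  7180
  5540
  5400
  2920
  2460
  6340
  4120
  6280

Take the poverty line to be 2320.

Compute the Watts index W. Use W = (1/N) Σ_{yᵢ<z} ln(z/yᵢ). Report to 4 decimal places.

0.1957

Below the line: 680, 920 (q = 2 of N = 11).
Log shortfalls: ln(2320/680) = 1.2272; ln(2320/920) = 0.9249.
W = 2.152178 / 11 = 0.1957.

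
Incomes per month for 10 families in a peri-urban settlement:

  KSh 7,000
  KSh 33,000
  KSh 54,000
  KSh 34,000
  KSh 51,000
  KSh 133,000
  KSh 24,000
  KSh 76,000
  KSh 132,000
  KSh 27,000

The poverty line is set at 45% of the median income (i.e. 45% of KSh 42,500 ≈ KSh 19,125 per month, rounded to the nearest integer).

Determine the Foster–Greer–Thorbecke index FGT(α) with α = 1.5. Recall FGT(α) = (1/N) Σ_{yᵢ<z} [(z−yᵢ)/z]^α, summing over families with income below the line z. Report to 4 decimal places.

Below z: KSh 7,000 (q = 1 of N = 10).
Gap ratios (z−y)/z: (19125−7000)/19125 = 0.6340.
Raised to α = 1.5: 0.50480.
Sum = 0.504801; FGT(1.5) = 0.504801 / 10 = 0.0505.

0.0505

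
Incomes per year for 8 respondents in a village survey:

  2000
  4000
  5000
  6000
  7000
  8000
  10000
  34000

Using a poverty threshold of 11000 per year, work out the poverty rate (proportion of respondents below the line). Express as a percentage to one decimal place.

87.5%

7 of the 8 respondents have income below 11000.
H = 7/8 = 87.5%.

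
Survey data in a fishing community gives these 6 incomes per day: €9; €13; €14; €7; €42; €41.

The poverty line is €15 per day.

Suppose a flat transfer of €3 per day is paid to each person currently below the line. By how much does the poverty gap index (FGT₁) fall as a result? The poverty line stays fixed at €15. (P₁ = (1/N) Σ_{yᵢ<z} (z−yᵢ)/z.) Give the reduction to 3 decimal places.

0.100

Before: below the line — €7, €9, €13, €14; poverty gap index (FGT₁) = 0.18889.
After the €3 transfer: below the line — €10, €12; poverty gap index (FGT₁) = 0.08889.
Reduction = 0.18889 − 0.08889 = 0.100.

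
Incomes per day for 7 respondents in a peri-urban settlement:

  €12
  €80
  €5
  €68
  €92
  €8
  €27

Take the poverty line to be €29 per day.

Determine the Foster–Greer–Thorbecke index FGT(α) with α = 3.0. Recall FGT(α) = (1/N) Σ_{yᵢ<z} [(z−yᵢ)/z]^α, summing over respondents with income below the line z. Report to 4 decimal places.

0.1640

Below the line: €5, €8, €12, €27 (q = 4 of N = 7).
Shortfall ratios: (29−5)/29 = 0.8276; (29−8)/29 = 0.7241; (29−12)/29 = 0.5862; (29−27)/29 = 0.0690.
Raised to α = 3.0: 0.56681; 0.37972; 0.20144; 0.00033.
Sum = 1.148305; FGT(3.0) = 1.148305 / 7 = 0.1640.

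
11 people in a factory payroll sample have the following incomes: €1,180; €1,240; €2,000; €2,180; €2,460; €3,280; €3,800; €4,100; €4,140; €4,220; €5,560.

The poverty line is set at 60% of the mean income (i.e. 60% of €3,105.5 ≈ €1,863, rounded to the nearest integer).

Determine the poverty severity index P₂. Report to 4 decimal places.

0.0224

Poor units: €1,180, €1,240 (q = 2 of N = 11).
Shortfall ratios: (1863−1180)/1863 = 0.3666; (1863−1240)/1863 = 0.3344.
Squared: 0.1344; 0.1118.
Sum = 0.246233; P₂ = 0.246233 / 11 = 0.0224.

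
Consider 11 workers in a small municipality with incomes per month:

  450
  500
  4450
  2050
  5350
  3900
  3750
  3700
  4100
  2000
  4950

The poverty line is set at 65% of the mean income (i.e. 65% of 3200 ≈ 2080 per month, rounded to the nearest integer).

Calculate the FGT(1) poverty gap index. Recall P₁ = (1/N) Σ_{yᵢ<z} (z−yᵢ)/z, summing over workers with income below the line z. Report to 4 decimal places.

0.1451

Poor units: 450, 500, 2000, 2050 (q = 4 of N = 11).
Relative gaps: (2080−450)/2080 = 0.7837; (2080−500)/2080 = 0.7596; (2080−2000)/2080 = 0.0385; (2080−2050)/2080 = 0.0144.
Σ = 1.596154. Dividing by the full population N = 11 gives P₁ = 0.1451.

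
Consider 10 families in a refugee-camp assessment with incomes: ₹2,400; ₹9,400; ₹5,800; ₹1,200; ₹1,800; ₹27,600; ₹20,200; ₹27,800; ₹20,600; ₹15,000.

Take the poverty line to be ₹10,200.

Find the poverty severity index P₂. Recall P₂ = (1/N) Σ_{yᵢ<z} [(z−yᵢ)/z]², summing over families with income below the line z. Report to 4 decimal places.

Poor units: ₹1,200, ₹1,800, ₹2,400, ₹5,800, ₹9,400 (q = 5 of N = 10).
Normalized shortfalls: (10200−1200)/10200 = 0.8824; (10200−1800)/10200 = 0.8235; (10200−2400)/10200 = 0.7647; (10200−5800)/10200 = 0.4314; (10200−9400)/10200 = 0.0784.
Squared: 0.7785; 0.6782; 0.5848; 0.1861; 0.0062.
Sum = 2.233756; P₂ = 2.233756 / 10 = 0.2234.

0.2234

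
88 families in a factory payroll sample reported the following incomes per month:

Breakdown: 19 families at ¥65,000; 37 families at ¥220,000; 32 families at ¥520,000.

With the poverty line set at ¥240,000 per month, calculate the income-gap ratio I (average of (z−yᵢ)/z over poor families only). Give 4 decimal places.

0.3025

Poor units: 19×¥65,000, 37×¥220,000 (q = 56 of N = 88).
Relative gaps: 0.7292 (×19), 0.0833 (×37); sum = 16.937500.
The income-gap ratio divides by q (the poor only): 16.937500 / 56 = 0.3025.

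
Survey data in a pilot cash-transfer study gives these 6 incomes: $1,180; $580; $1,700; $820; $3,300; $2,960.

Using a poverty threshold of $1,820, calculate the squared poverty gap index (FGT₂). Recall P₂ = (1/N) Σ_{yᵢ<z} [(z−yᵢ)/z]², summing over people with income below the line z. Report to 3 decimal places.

0.149

Below the line: $580, $820, $1,180, $1,700 (q = 4 of N = 6).
Relative gaps: (1820−580)/1820 = 0.6813; (1820−820)/1820 = 0.5495; (1820−1180)/1820 = 0.3516; (1820−1700)/1820 = 0.0659.
Squared: 0.4642; 0.3019; 0.1237; 0.0043.
Sum = 0.894095; P₂ = 0.894095 / 6 = 0.149.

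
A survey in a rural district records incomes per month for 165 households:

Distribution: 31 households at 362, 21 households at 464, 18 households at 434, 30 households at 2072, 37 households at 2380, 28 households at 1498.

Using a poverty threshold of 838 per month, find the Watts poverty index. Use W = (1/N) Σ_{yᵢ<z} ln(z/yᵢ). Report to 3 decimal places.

0.305

Poor units: 31×362, 18×434, 21×464 (q = 70 of N = 165).
ln(z/y) terms: ln(838/362) = 0.8394 (×31); ln(838/434) = 0.6580 (×18); ln(838/464) = 0.5911 (×21).
W = 50.277919 / 165 = 0.305.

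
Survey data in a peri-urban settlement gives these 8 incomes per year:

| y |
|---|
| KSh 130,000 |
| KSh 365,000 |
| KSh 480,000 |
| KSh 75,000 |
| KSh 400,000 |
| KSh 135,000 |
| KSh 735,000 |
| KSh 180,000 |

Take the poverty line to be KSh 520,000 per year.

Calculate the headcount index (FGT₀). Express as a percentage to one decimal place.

7 of the 8 people have income below KSh 520,000.
H = 7/8 = 87.5%.

87.5%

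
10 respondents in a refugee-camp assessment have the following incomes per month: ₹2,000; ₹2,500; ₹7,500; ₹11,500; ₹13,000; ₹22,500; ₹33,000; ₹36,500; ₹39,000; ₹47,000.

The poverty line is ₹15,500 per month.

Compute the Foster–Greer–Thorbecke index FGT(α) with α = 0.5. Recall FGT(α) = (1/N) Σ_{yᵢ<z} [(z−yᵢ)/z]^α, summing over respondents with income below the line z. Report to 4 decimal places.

Below z: ₹2,000, ₹2,500, ₹7,500, ₹11,500, ₹13,000 (q = 5 of N = 10).
Normalized shortfalls: (15500−2000)/15500 = 0.8710; (15500−2500)/15500 = 0.8387; (15500−7500)/15500 = 0.5161; (15500−11500)/15500 = 0.2581; (15500−13000)/15500 = 0.1613.
Raised to α = 0.5: 0.93326; 0.91581; 0.71842; 0.50800; 0.40161.
Sum = 3.477099; FGT(0.5) = 3.477099 / 10 = 0.3477.

0.3477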